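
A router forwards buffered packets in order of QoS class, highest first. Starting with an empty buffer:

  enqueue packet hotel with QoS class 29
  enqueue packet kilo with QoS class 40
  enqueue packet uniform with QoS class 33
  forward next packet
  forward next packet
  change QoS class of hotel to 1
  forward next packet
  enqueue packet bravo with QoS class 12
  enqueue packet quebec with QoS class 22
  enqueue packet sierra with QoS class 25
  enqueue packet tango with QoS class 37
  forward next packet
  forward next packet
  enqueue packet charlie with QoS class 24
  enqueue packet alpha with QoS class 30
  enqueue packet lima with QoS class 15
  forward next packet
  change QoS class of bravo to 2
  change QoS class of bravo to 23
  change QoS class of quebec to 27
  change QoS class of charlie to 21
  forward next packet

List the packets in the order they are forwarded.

kilo → uniform → hotel → tango → sierra → alpha → quebec

add hotel (QoS class 29) → {hotel:29}
add kilo (QoS class 40) → {kilo:40, hotel:29}
add uniform (QoS class 33) → {kilo:40, uniform:33, hotel:29}
forward next packet → kilo; now {uniform:33, hotel:29}
forward next packet → uniform; now {hotel:29}
update hotel to QoS class 1 → {hotel:1}
forward next packet → hotel; now {}
add bravo (QoS class 12) → {bravo:12}
add quebec (QoS class 22) → {quebec:22, bravo:12}
add sierra (QoS class 25) → {sierra:25, quebec:22, bravo:12}
add tango (QoS class 37) → {tango:37, sierra:25, quebec:22, bravo:12}
forward next packet → tango; now {sierra:25, quebec:22, bravo:12}
forward next packet → sierra; now {quebec:22, bravo:12}
add charlie (QoS class 24) → {charlie:24, quebec:22, bravo:12}
add alpha (QoS class 30) → {alpha:30, charlie:24, quebec:22, bravo:12}
add lima (QoS class 15) → {alpha:30, charlie:24, quebec:22, lima:15, bravo:12}
forward next packet → alpha; now {charlie:24, quebec:22, lima:15, bravo:12}
update bravo to QoS class 2 → {charlie:24, quebec:22, lima:15, bravo:2}
update bravo to QoS class 23 → {charlie:24, bravo:23, quebec:22, lima:15}
update quebec to QoS class 27 → {quebec:27, charlie:24, bravo:23, lima:15}
update charlie to QoS class 21 → {quebec:27, bravo:23, charlie:21, lima:15}
forward next packet → quebec; now {bravo:23, charlie:21, lima:15}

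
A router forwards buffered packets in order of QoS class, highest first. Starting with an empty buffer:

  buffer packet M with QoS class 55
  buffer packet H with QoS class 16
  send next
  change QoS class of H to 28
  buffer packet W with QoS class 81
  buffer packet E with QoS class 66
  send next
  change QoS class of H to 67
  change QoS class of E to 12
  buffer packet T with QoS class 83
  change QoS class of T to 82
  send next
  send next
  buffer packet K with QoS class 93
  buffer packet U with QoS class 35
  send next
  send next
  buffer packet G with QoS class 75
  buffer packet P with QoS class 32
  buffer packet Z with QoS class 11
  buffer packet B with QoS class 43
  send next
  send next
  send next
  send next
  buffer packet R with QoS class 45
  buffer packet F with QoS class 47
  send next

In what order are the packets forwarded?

add M (QoS class 55) → {M:55}
add H (QoS class 16) → {M:55, H:16}
send next → M; now {H:16}
update H to QoS class 28 → {H:28}
add W (QoS class 81) → {W:81, H:28}
add E (QoS class 66) → {W:81, E:66, H:28}
send next → W; now {E:66, H:28}
update H to QoS class 67 → {H:67, E:66}
update E to QoS class 12 → {H:67, E:12}
add T (QoS class 83) → {T:83, H:67, E:12}
update T to QoS class 82 → {T:82, H:67, E:12}
send next → T; now {H:67, E:12}
send next → H; now {E:12}
add K (QoS class 93) → {K:93, E:12}
add U (QoS class 35) → {K:93, U:35, E:12}
send next → K; now {U:35, E:12}
send next → U; now {E:12}
add G (QoS class 75) → {G:75, E:12}
add P (QoS class 32) → {G:75, P:32, E:12}
add Z (QoS class 11) → {G:75, P:32, E:12, Z:11}
add B (QoS class 43) → {G:75, B:43, P:32, E:12, Z:11}
send next → G; now {B:43, P:32, E:12, Z:11}
send next → B; now {P:32, E:12, Z:11}
send next → P; now {E:12, Z:11}
send next → E; now {Z:11}
add R (QoS class 45) → {R:45, Z:11}
add F (QoS class 47) → {F:47, R:45, Z:11}
send next → F; now {R:45, Z:11}

M → W → T → H → K → U → G → B → P → E → F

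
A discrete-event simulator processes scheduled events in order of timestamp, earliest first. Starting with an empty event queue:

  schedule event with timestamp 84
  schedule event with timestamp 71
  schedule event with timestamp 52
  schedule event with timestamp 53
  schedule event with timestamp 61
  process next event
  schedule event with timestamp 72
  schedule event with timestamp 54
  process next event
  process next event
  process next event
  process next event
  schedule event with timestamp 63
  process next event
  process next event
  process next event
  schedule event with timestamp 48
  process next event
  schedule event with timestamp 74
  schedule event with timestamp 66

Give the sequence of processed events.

insert 84 → {84}
insert 71 → {71, 84}
insert 52 → {52, 71, 84}
insert 53 → {52, 53, 71, 84}
insert 61 → {52, 53, 61, 71, 84}
process next event → 52; now {53, 61, 71, 84}
insert 72 → {53, 61, 71, 72, 84}
insert 54 → {53, 54, 61, 71, 72, 84}
process next event → 53; now {54, 61, 71, 72, 84}
process next event → 54; now {61, 71, 72, 84}
process next event → 61; now {71, 72, 84}
process next event → 71; now {72, 84}
insert 63 → {63, 72, 84}
process next event → 63; now {72, 84}
process next event → 72; now {84}
process next event → 84; now {}
insert 48 → {48}
process next event → 48; now {}
insert 74 → {74}
insert 66 → {66, 74}

52 → 53 → 54 → 61 → 71 → 63 → 72 → 84 → 48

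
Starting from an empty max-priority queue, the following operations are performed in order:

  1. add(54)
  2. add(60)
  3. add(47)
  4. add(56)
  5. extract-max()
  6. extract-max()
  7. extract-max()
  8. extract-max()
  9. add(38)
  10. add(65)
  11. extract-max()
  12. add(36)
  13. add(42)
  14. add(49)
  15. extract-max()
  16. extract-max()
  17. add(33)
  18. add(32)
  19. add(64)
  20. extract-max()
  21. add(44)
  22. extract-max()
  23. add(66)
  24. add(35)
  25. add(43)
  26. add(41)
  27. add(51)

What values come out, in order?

insert 54 → {54}
insert 60 → {60, 54}
insert 47 → {60, 54, 47}
insert 56 → {60, 56, 54, 47}
extract-max → 60; now {56, 54, 47}
extract-max → 56; now {54, 47}
extract-max → 54; now {47}
extract-max → 47; now {}
insert 38 → {38}
insert 65 → {65, 38}
extract-max → 65; now {38}
insert 36 → {38, 36}
insert 42 → {42, 38, 36}
insert 49 → {49, 42, 38, 36}
extract-max → 49; now {42, 38, 36}
extract-max → 42; now {38, 36}
insert 33 → {38, 36, 33}
insert 32 → {38, 36, 33, 32}
insert 64 → {64, 38, 36, 33, 32}
extract-max → 64; now {38, 36, 33, 32}
insert 44 → {44, 38, 36, 33, 32}
extract-max → 44; now {38, 36, 33, 32}
insert 66 → {66, 38, 36, 33, 32}
insert 35 → {66, 38, 36, 35, 33, 32}
insert 43 → {66, 43, 38, 36, 35, 33, 32}
insert 41 → {66, 43, 41, 38, 36, 35, 33, 32}
insert 51 → {66, 51, 43, 41, 38, 36, 35, 33, 32}

[60, 56, 54, 47, 65, 49, 42, 64, 44]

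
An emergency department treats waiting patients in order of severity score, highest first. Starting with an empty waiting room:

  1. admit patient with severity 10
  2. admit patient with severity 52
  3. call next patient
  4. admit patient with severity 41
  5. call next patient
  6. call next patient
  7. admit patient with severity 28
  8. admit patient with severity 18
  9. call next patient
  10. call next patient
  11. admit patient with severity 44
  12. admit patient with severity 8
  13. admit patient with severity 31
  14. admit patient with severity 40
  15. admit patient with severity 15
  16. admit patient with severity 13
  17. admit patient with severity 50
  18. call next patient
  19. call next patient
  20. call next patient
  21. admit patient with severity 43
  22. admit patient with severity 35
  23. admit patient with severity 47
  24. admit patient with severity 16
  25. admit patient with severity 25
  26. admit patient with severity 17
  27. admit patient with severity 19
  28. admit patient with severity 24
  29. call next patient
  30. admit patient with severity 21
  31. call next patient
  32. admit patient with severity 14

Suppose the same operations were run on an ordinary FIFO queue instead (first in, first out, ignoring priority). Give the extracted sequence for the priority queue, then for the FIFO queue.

insert 10 → {10}
insert 52 → {52, 10}
call next patient → 52; now {10}
insert 41 → {41, 10}
call next patient → 41; now {10}
call next patient → 10; now {}
insert 28 → {28}
insert 18 → {28, 18}
call next patient → 28; now {18}
call next patient → 18; now {}
insert 44 → {44}
insert 8 → {44, 8}
insert 31 → {44, 31, 8}
insert 40 → {44, 40, 31, 8}
insert 15 → {44, 40, 31, 15, 8}
insert 13 → {44, 40, 31, 15, 13, 8}
insert 50 → {50, 44, 40, 31, 15, 13, 8}
call next patient → 50; now {44, 40, 31, 15, 13, 8}
call next patient → 44; now {40, 31, 15, 13, 8}
call next patient → 40; now {31, 15, 13, 8}
insert 43 → {43, 31, 15, 13, 8}
insert 35 → {43, 35, 31, 15, 13, 8}
insert 47 → {47, 43, 35, 31, 15, 13, 8}
insert 16 → {47, 43, 35, 31, 16, 15, 13, 8}
insert 25 → {47, 43, 35, 31, 25, 16, 15, 13, 8}
insert 17 → {47, 43, 35, 31, 25, 17, 16, 15, 13, 8}
insert 19 → {47, 43, 35, 31, 25, 19, 17, 16, 15, 13, 8}
insert 24 → {47, 43, 35, 31, 25, 24, 19, 17, 16, 15, 13, 8}
call next patient → 47; now {43, 35, 31, 25, 24, 19, 17, 16, 15, 13, 8}
insert 21 → {43, 35, 31, 25, 24, 21, 19, 17, 16, 15, 13, 8}
call next patient → 43; now {35, 31, 25, 24, 21, 19, 17, 16, 15, 13, 8}
insert 14 → {35, 31, 25, 24, 21, 19, 17, 16, 15, 14, 13, 8}

priority queue: 52, 41, 10, 28, 18, 50, 44, 40, 47, 43; FIFO queue: 10 → 52 → 41 → 28 → 18 → 44 → 8 → 31 → 40 → 15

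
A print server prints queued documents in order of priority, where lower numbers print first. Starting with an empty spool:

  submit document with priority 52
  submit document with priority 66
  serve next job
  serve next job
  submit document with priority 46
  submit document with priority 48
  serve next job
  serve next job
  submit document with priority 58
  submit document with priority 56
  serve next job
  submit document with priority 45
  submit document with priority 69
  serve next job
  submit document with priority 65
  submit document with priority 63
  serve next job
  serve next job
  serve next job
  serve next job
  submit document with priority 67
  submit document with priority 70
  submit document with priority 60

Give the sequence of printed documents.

insert 52 → {52}
insert 66 → {52, 66}
serve next job → 52; now {66}
serve next job → 66; now {}
insert 46 → {46}
insert 48 → {46, 48}
serve next job → 46; now {48}
serve next job → 48; now {}
insert 58 → {58}
insert 56 → {56, 58}
serve next job → 56; now {58}
insert 45 → {45, 58}
insert 69 → {45, 58, 69}
serve next job → 45; now {58, 69}
insert 65 → {58, 65, 69}
insert 63 → {58, 63, 65, 69}
serve next job → 58; now {63, 65, 69}
serve next job → 63; now {65, 69}
serve next job → 65; now {69}
serve next job → 69; now {}
insert 67 → {67}
insert 70 → {67, 70}
insert 60 → {60, 67, 70}

[52, 66, 46, 48, 56, 45, 58, 63, 65, 69]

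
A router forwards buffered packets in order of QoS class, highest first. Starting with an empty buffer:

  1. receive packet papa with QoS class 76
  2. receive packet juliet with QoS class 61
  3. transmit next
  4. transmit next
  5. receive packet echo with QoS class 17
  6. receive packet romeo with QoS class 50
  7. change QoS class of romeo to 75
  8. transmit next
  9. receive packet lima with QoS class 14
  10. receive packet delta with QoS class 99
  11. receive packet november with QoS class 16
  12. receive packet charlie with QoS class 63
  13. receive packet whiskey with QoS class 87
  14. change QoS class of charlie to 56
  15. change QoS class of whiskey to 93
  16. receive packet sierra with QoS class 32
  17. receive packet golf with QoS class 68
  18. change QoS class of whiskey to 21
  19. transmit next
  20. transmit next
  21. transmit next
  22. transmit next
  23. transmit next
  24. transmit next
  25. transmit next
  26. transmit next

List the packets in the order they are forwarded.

papa, juliet, romeo, delta, golf, charlie, sierra, whiskey, echo, november, lima

add papa (QoS class 76) → {papa:76}
add juliet (QoS class 61) → {papa:76, juliet:61}
transmit next → papa; now {juliet:61}
transmit next → juliet; now {}
add echo (QoS class 17) → {echo:17}
add romeo (QoS class 50) → {romeo:50, echo:17}
update romeo to QoS class 75 → {romeo:75, echo:17}
transmit next → romeo; now {echo:17}
add lima (QoS class 14) → {echo:17, lima:14}
add delta (QoS class 99) → {delta:99, echo:17, lima:14}
add november (QoS class 16) → {delta:99, echo:17, november:16, lima:14}
add charlie (QoS class 63) → {delta:99, charlie:63, echo:17, november:16, lima:14}
add whiskey (QoS class 87) → {delta:99, whiskey:87, charlie:63, echo:17, november:16, lima:14}
update charlie to QoS class 56 → {delta:99, whiskey:87, charlie:56, echo:17, november:16, lima:14}
update whiskey to QoS class 93 → {delta:99, whiskey:93, charlie:56, echo:17, november:16, lima:14}
add sierra (QoS class 32) → {delta:99, whiskey:93, charlie:56, sierra:32, echo:17, november:16, lima:14}
add golf (QoS class 68) → {delta:99, whiskey:93, golf:68, charlie:56, sierra:32, echo:17, november:16, lima:14}
update whiskey to QoS class 21 → {delta:99, golf:68, charlie:56, sierra:32, whiskey:21, echo:17, november:16, lima:14}
transmit next → delta; now {golf:68, charlie:56, sierra:32, whiskey:21, echo:17, november:16, lima:14}
transmit next → golf; now {charlie:56, sierra:32, whiskey:21, echo:17, november:16, lima:14}
transmit next → charlie; now {sierra:32, whiskey:21, echo:17, november:16, lima:14}
transmit next → sierra; now {whiskey:21, echo:17, november:16, lima:14}
transmit next → whiskey; now {echo:17, november:16, lima:14}
transmit next → echo; now {november:16, lima:14}
transmit next → november; now {lima:14}
transmit next → lima; now {}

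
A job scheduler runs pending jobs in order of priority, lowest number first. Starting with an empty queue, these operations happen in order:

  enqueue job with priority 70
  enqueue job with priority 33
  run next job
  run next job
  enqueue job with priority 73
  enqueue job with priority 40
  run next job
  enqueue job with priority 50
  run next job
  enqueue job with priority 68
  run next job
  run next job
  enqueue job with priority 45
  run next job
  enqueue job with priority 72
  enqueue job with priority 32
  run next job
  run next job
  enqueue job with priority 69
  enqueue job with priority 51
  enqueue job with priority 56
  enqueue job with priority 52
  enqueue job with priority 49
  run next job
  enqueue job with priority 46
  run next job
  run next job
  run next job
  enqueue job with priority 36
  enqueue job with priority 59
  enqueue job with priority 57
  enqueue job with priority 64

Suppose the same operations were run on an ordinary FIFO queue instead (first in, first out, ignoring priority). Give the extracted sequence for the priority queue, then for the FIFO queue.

priority queue: 33 → 70 → 40 → 50 → 68 → 73 → 45 → 32 → 72 → 49 → 46 → 51 → 52; FIFO queue: [70, 33, 73, 40, 50, 68, 45, 72, 32, 69, 51, 56, 52]

insert 70 → {70}
insert 33 → {33, 70}
run next job → 33; now {70}
run next job → 70; now {}
insert 73 → {73}
insert 40 → {40, 73}
run next job → 40; now {73}
insert 50 → {50, 73}
run next job → 50; now {73}
insert 68 → {68, 73}
run next job → 68; now {73}
run next job → 73; now {}
insert 45 → {45}
run next job → 45; now {}
insert 72 → {72}
insert 32 → {32, 72}
run next job → 32; now {72}
run next job → 72; now {}
insert 69 → {69}
insert 51 → {51, 69}
insert 56 → {51, 56, 69}
insert 52 → {51, 52, 56, 69}
insert 49 → {49, 51, 52, 56, 69}
run next job → 49; now {51, 52, 56, 69}
insert 46 → {46, 51, 52, 56, 69}
run next job → 46; now {51, 52, 56, 69}
run next job → 51; now {52, 56, 69}
run next job → 52; now {56, 69}
insert 36 → {36, 56, 69}
insert 59 → {36, 56, 59, 69}
insert 57 → {36, 56, 57, 59, 69}
insert 64 → {36, 56, 57, 59, 64, 69}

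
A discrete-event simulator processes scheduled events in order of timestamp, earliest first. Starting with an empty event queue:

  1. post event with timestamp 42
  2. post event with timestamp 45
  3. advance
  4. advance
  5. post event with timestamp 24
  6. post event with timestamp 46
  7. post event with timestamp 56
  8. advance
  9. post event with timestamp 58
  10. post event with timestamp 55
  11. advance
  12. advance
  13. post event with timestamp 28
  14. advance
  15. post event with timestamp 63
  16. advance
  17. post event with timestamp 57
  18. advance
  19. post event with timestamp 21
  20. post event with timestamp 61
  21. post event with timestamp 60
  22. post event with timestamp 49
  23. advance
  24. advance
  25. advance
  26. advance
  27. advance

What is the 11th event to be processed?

insert 42 → {42}
insert 45 → {42, 45}
advance → 42; now {45}
advance → 45; now {}
insert 24 → {24}
insert 46 → {24, 46}
insert 56 → {24, 46, 56}
advance → 24; now {46, 56}
insert 58 → {46, 56, 58}
insert 55 → {46, 55, 56, 58}
advance → 46; now {55, 56, 58}
advance → 55; now {56, 58}
insert 28 → {28, 56, 58}
advance → 28; now {56, 58}
insert 63 → {56, 58, 63}
advance → 56; now {58, 63}
insert 57 → {57, 58, 63}
advance → 57; now {58, 63}
insert 21 → {21, 58, 63}
insert 61 → {21, 58, 61, 63}
insert 60 → {21, 58, 60, 61, 63}
insert 49 → {21, 49, 58, 60, 61, 63}
advance → 21; now {49, 58, 60, 61, 63}
advance → 49; now {58, 60, 61, 63}
advance → 58; now {60, 61, 63}
advance → 60; now {61, 63}
advance → 61; now {63}

58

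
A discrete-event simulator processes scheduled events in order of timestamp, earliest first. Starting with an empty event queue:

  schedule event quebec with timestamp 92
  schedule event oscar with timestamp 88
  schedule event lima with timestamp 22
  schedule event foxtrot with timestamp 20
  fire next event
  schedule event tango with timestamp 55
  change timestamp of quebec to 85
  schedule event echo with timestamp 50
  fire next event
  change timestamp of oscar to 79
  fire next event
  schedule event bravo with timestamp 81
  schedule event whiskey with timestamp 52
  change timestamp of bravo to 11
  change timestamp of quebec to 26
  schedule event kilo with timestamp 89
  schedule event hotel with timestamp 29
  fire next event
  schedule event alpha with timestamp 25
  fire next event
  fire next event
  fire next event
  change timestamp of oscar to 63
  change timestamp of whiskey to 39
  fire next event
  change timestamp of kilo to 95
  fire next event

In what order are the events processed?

foxtrot → lima → echo → bravo → alpha → quebec → hotel → whiskey → tango

add quebec (timestamp 92) → {quebec:92}
add oscar (timestamp 88) → {oscar:88, quebec:92}
add lima (timestamp 22) → {lima:22, oscar:88, quebec:92}
add foxtrot (timestamp 20) → {foxtrot:20, lima:22, oscar:88, quebec:92}
fire next event → foxtrot; now {lima:22, oscar:88, quebec:92}
add tango (timestamp 55) → {lima:22, tango:55, oscar:88, quebec:92}
update quebec to timestamp 85 → {lima:22, tango:55, quebec:85, oscar:88}
add echo (timestamp 50) → {lima:22, echo:50, tango:55, quebec:85, oscar:88}
fire next event → lima; now {echo:50, tango:55, quebec:85, oscar:88}
update oscar to timestamp 79 → {echo:50, tango:55, oscar:79, quebec:85}
fire next event → echo; now {tango:55, oscar:79, quebec:85}
add bravo (timestamp 81) → {tango:55, oscar:79, bravo:81, quebec:85}
add whiskey (timestamp 52) → {whiskey:52, tango:55, oscar:79, bravo:81, quebec:85}
update bravo to timestamp 11 → {bravo:11, whiskey:52, tango:55, oscar:79, quebec:85}
update quebec to timestamp 26 → {bravo:11, quebec:26, whiskey:52, tango:55, oscar:79}
add kilo (timestamp 89) → {bravo:11, quebec:26, whiskey:52, tango:55, oscar:79, kilo:89}
add hotel (timestamp 29) → {bravo:11, quebec:26, hotel:29, whiskey:52, tango:55, oscar:79, kilo:89}
fire next event → bravo; now {quebec:26, hotel:29, whiskey:52, tango:55, oscar:79, kilo:89}
add alpha (timestamp 25) → {alpha:25, quebec:26, hotel:29, whiskey:52, tango:55, oscar:79, kilo:89}
fire next event → alpha; now {quebec:26, hotel:29, whiskey:52, tango:55, oscar:79, kilo:89}
fire next event → quebec; now {hotel:29, whiskey:52, tango:55, oscar:79, kilo:89}
fire next event → hotel; now {whiskey:52, tango:55, oscar:79, kilo:89}
update oscar to timestamp 63 → {whiskey:52, tango:55, oscar:63, kilo:89}
update whiskey to timestamp 39 → {whiskey:39, tango:55, oscar:63, kilo:89}
fire next event → whiskey; now {tango:55, oscar:63, kilo:89}
update kilo to timestamp 95 → {tango:55, oscar:63, kilo:95}
fire next event → tango; now {oscar:63, kilo:95}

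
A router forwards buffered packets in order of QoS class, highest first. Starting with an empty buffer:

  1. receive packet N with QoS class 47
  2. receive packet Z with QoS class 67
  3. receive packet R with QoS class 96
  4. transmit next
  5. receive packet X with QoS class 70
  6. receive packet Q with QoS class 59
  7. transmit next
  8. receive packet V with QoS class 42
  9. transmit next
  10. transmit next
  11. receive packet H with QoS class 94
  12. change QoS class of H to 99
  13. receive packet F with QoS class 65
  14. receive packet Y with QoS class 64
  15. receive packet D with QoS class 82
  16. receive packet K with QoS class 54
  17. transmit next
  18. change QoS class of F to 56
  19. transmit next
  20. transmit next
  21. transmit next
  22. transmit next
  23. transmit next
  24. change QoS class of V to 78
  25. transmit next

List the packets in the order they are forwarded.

add N (QoS class 47) → {N:47}
add Z (QoS class 67) → {Z:67, N:47}
add R (QoS class 96) → {R:96, Z:67, N:47}
transmit next → R; now {Z:67, N:47}
add X (QoS class 70) → {X:70, Z:67, N:47}
add Q (QoS class 59) → {X:70, Z:67, Q:59, N:47}
transmit next → X; now {Z:67, Q:59, N:47}
add V (QoS class 42) → {Z:67, Q:59, N:47, V:42}
transmit next → Z; now {Q:59, N:47, V:42}
transmit next → Q; now {N:47, V:42}
add H (QoS class 94) → {H:94, N:47, V:42}
update H to QoS class 99 → {H:99, N:47, V:42}
add F (QoS class 65) → {H:99, F:65, N:47, V:42}
add Y (QoS class 64) → {H:99, F:65, Y:64, N:47, V:42}
add D (QoS class 82) → {H:99, D:82, F:65, Y:64, N:47, V:42}
add K (QoS class 54) → {H:99, D:82, F:65, Y:64, K:54, N:47, V:42}
transmit next → H; now {D:82, F:65, Y:64, K:54, N:47, V:42}
update F to QoS class 56 → {D:82, Y:64, F:56, K:54, N:47, V:42}
transmit next → D; now {Y:64, F:56, K:54, N:47, V:42}
transmit next → Y; now {F:56, K:54, N:47, V:42}
transmit next → F; now {K:54, N:47, V:42}
transmit next → K; now {N:47, V:42}
transmit next → N; now {V:42}
update V to QoS class 78 → {V:78}
transmit next → V; now {}

[R, X, Z, Q, H, D, Y, F, K, N, V]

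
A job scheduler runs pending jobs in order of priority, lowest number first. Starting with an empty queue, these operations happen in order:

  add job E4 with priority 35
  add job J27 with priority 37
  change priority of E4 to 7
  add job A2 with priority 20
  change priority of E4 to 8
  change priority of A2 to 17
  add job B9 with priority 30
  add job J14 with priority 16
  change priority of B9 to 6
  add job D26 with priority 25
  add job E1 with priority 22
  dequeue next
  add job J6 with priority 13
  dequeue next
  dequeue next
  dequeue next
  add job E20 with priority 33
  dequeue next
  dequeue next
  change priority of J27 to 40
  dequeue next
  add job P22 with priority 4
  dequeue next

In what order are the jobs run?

B9 → E4 → J6 → J14 → A2 → E1 → D26 → P22

add E4 (priority 35) → {E4:35}
add J27 (priority 37) → {E4:35, J27:37}
update E4 to priority 7 → {E4:7, J27:37}
add A2 (priority 20) → {E4:7, A2:20, J27:37}
update E4 to priority 8 → {E4:8, A2:20, J27:37}
update A2 to priority 17 → {E4:8, A2:17, J27:37}
add B9 (priority 30) → {E4:8, A2:17, B9:30, J27:37}
add J14 (priority 16) → {E4:8, J14:16, A2:17, B9:30, J27:37}
update B9 to priority 6 → {B9:6, E4:8, J14:16, A2:17, J27:37}
add D26 (priority 25) → {B9:6, E4:8, J14:16, A2:17, D26:25, J27:37}
add E1 (priority 22) → {B9:6, E4:8, J14:16, A2:17, E1:22, D26:25, J27:37}
dequeue next → B9; now {E4:8, J14:16, A2:17, E1:22, D26:25, J27:37}
add J6 (priority 13) → {E4:8, J6:13, J14:16, A2:17, E1:22, D26:25, J27:37}
dequeue next → E4; now {J6:13, J14:16, A2:17, E1:22, D26:25, J27:37}
dequeue next → J6; now {J14:16, A2:17, E1:22, D26:25, J27:37}
dequeue next → J14; now {A2:17, E1:22, D26:25, J27:37}
add E20 (priority 33) → {A2:17, E1:22, D26:25, E20:33, J27:37}
dequeue next → A2; now {E1:22, D26:25, E20:33, J27:37}
dequeue next → E1; now {D26:25, E20:33, J27:37}
update J27 to priority 40 → {D26:25, E20:33, J27:40}
dequeue next → D26; now {E20:33, J27:40}
add P22 (priority 4) → {P22:4, E20:33, J27:40}
dequeue next → P22; now {E20:33, J27:40}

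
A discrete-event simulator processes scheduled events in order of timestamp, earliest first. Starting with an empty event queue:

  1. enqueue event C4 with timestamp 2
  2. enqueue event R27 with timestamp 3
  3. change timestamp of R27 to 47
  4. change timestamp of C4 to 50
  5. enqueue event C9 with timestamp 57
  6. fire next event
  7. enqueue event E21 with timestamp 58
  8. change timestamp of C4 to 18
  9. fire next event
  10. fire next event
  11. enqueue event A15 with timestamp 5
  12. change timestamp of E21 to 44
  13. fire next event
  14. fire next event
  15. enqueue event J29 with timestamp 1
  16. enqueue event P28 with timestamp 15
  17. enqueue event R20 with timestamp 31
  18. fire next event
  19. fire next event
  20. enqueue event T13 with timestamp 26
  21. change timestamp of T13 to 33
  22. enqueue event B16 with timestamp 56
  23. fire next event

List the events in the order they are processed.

add C4 (timestamp 2) → {C4:2}
add R27 (timestamp 3) → {C4:2, R27:3}
update R27 to timestamp 47 → {C4:2, R27:47}
update C4 to timestamp 50 → {R27:47, C4:50}
add C9 (timestamp 57) → {R27:47, C4:50, C9:57}
fire next event → R27; now {C4:50, C9:57}
add E21 (timestamp 58) → {C4:50, C9:57, E21:58}
update C4 to timestamp 18 → {C4:18, C9:57, E21:58}
fire next event → C4; now {C9:57, E21:58}
fire next event → C9; now {E21:58}
add A15 (timestamp 5) → {A15:5, E21:58}
update E21 to timestamp 44 → {A15:5, E21:44}
fire next event → A15; now {E21:44}
fire next event → E21; now {}
add J29 (timestamp 1) → {J29:1}
add P28 (timestamp 15) → {J29:1, P28:15}
add R20 (timestamp 31) → {J29:1, P28:15, R20:31}
fire next event → J29; now {P28:15, R20:31}
fire next event → P28; now {R20:31}
add T13 (timestamp 26) → {T13:26, R20:31}
update T13 to timestamp 33 → {R20:31, T13:33}
add B16 (timestamp 56) → {R20:31, T13:33, B16:56}
fire next event → R20; now {T13:33, B16:56}

R27, C4, C9, A15, E21, J29, P28, R20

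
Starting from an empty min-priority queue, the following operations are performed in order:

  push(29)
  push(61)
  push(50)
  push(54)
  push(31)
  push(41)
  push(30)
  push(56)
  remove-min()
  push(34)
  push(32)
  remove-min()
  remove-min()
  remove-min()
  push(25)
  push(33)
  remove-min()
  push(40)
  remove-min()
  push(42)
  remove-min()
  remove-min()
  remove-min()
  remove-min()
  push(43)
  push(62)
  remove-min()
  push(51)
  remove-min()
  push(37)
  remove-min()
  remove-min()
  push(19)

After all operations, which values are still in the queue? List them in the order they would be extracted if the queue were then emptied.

insert 29 → {29}
insert 61 → {29, 61}
insert 50 → {29, 50, 61}
insert 54 → {29, 50, 54, 61}
insert 31 → {29, 31, 50, 54, 61}
insert 41 → {29, 31, 41, 50, 54, 61}
insert 30 → {29, 30, 31, 41, 50, 54, 61}
insert 56 → {29, 30, 31, 41, 50, 54, 56, 61}
remove-min → 29; now {30, 31, 41, 50, 54, 56, 61}
insert 34 → {30, 31, 34, 41, 50, 54, 56, 61}
insert 32 → {30, 31, 32, 34, 41, 50, 54, 56, 61}
remove-min → 30; now {31, 32, 34, 41, 50, 54, 56, 61}
remove-min → 31; now {32, 34, 41, 50, 54, 56, 61}
remove-min → 32; now {34, 41, 50, 54, 56, 61}
insert 25 → {25, 34, 41, 50, 54, 56, 61}
insert 33 → {25, 33, 34, 41, 50, 54, 56, 61}
remove-min → 25; now {33, 34, 41, 50, 54, 56, 61}
insert 40 → {33, 34, 40, 41, 50, 54, 56, 61}
remove-min → 33; now {34, 40, 41, 50, 54, 56, 61}
insert 42 → {34, 40, 41, 42, 50, 54, 56, 61}
remove-min → 34; now {40, 41, 42, 50, 54, 56, 61}
remove-min → 40; now {41, 42, 50, 54, 56, 61}
remove-min → 41; now {42, 50, 54, 56, 61}
remove-min → 42; now {50, 54, 56, 61}
insert 43 → {43, 50, 54, 56, 61}
insert 62 → {43, 50, 54, 56, 61, 62}
remove-min → 43; now {50, 54, 56, 61, 62}
insert 51 → {50, 51, 54, 56, 61, 62}
remove-min → 50; now {51, 54, 56, 61, 62}
insert 37 → {37, 51, 54, 56, 61, 62}
remove-min → 37; now {51, 54, 56, 61, 62}
remove-min → 51; now {54, 56, 61, 62}
insert 19 → {19, 54, 56, 61, 62}

[19, 54, 56, 61, 62]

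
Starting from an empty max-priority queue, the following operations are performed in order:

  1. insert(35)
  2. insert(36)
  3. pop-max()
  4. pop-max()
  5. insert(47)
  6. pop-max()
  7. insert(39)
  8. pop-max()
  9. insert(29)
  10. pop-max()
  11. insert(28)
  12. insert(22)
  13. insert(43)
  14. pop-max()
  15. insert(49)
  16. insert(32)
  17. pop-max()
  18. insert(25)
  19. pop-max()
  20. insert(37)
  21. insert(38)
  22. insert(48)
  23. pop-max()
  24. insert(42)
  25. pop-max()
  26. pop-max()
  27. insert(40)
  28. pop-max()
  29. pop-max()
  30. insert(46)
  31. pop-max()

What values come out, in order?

insert 35 → {35}
insert 36 → {36, 35}
pop-max → 36; now {35}
pop-max → 35; now {}
insert 47 → {47}
pop-max → 47; now {}
insert 39 → {39}
pop-max → 39; now {}
insert 29 → {29}
pop-max → 29; now {}
insert 28 → {28}
insert 22 → {28, 22}
insert 43 → {43, 28, 22}
pop-max → 43; now {28, 22}
insert 49 → {49, 28, 22}
insert 32 → {49, 32, 28, 22}
pop-max → 49; now {32, 28, 22}
insert 25 → {32, 28, 25, 22}
pop-max → 32; now {28, 25, 22}
insert 37 → {37, 28, 25, 22}
insert 38 → {38, 37, 28, 25, 22}
insert 48 → {48, 38, 37, 28, 25, 22}
pop-max → 48; now {38, 37, 28, 25, 22}
insert 42 → {42, 38, 37, 28, 25, 22}
pop-max → 42; now {38, 37, 28, 25, 22}
pop-max → 38; now {37, 28, 25, 22}
insert 40 → {40, 37, 28, 25, 22}
pop-max → 40; now {37, 28, 25, 22}
pop-max → 37; now {28, 25, 22}
insert 46 → {46, 28, 25, 22}
pop-max → 46; now {28, 25, 22}

36 → 35 → 47 → 39 → 29 → 43 → 49 → 32 → 48 → 42 → 38 → 40 → 37 → 46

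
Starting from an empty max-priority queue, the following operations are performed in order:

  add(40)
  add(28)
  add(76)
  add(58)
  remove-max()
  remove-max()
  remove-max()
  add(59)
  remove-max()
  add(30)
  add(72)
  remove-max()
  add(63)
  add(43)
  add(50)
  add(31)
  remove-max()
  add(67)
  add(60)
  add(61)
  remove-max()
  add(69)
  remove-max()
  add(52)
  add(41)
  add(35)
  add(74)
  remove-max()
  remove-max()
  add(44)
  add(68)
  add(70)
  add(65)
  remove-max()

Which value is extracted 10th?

61

insert 40 → {40}
insert 28 → {40, 28}
insert 76 → {76, 40, 28}
insert 58 → {76, 58, 40, 28}
remove-max → 76; now {58, 40, 28}
remove-max → 58; now {40, 28}
remove-max → 40; now {28}
insert 59 → {59, 28}
remove-max → 59; now {28}
insert 30 → {30, 28}
insert 72 → {72, 30, 28}
remove-max → 72; now {30, 28}
insert 63 → {63, 30, 28}
insert 43 → {63, 43, 30, 28}
insert 50 → {63, 50, 43, 30, 28}
insert 31 → {63, 50, 43, 31, 30, 28}
remove-max → 63; now {50, 43, 31, 30, 28}
insert 67 → {67, 50, 43, 31, 30, 28}
insert 60 → {67, 60, 50, 43, 31, 30, 28}
insert 61 → {67, 61, 60, 50, 43, 31, 30, 28}
remove-max → 67; now {61, 60, 50, 43, 31, 30, 28}
insert 69 → {69, 61, 60, 50, 43, 31, 30, 28}
remove-max → 69; now {61, 60, 50, 43, 31, 30, 28}
insert 52 → {61, 60, 52, 50, 43, 31, 30, 28}
insert 41 → {61, 60, 52, 50, 43, 41, 31, 30, 28}
insert 35 → {61, 60, 52, 50, 43, 41, 35, 31, 30, 28}
insert 74 → {74, 61, 60, 52, 50, 43, 41, 35, 31, 30, 28}
remove-max → 74; now {61, 60, 52, 50, 43, 41, 35, 31, 30, 28}
remove-max → 61; now {60, 52, 50, 43, 41, 35, 31, 30, 28}
insert 44 → {60, 52, 50, 44, 43, 41, 35, 31, 30, 28}
insert 68 → {68, 60, 52, 50, 44, 43, 41, 35, 31, 30, 28}
insert 70 → {70, 68, 60, 52, 50, 44, 43, 41, 35, 31, 30, 28}
insert 65 → {70, 68, 65, 60, 52, 50, 44, 43, 41, 35, 31, 30, 28}
remove-max → 70; now {68, 65, 60, 52, 50, 44, 43, 41, 35, 31, 30, 28}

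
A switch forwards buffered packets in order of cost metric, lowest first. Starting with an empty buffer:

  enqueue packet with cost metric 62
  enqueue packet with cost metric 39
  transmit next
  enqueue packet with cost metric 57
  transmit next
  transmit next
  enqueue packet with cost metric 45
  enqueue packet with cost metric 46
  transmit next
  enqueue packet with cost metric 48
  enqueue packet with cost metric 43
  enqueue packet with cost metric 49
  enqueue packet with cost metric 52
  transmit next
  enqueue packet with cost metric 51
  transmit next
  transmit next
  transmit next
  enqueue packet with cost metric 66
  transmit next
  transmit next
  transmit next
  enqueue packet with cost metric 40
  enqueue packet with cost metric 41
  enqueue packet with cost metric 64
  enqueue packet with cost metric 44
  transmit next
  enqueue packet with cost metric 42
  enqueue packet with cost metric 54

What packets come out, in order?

39 → 57 → 62 → 45 → 43 → 46 → 48 → 49 → 51 → 52 → 66 → 40

insert 62 → {62}
insert 39 → {39, 62}
transmit next → 39; now {62}
insert 57 → {57, 62}
transmit next → 57; now {62}
transmit next → 62; now {}
insert 45 → {45}
insert 46 → {45, 46}
transmit next → 45; now {46}
insert 48 → {46, 48}
insert 43 → {43, 46, 48}
insert 49 → {43, 46, 48, 49}
insert 52 → {43, 46, 48, 49, 52}
transmit next → 43; now {46, 48, 49, 52}
insert 51 → {46, 48, 49, 51, 52}
transmit next → 46; now {48, 49, 51, 52}
transmit next → 48; now {49, 51, 52}
transmit next → 49; now {51, 52}
insert 66 → {51, 52, 66}
transmit next → 51; now {52, 66}
transmit next → 52; now {66}
transmit next → 66; now {}
insert 40 → {40}
insert 41 → {40, 41}
insert 64 → {40, 41, 64}
insert 44 → {40, 41, 44, 64}
transmit next → 40; now {41, 44, 64}
insert 42 → {41, 42, 44, 64}
insert 54 → {41, 42, 44, 54, 64}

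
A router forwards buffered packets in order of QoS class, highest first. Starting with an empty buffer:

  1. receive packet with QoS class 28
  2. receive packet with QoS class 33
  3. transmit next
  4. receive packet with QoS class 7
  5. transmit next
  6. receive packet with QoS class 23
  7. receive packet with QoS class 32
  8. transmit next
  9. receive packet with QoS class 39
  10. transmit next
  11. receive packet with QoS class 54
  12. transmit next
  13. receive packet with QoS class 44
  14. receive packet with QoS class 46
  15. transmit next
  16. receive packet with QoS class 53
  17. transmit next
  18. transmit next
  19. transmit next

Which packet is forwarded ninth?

insert 28 → {28}
insert 33 → {33, 28}
transmit next → 33; now {28}
insert 7 → {28, 7}
transmit next → 28; now {7}
insert 23 → {23, 7}
insert 32 → {32, 23, 7}
transmit next → 32; now {23, 7}
insert 39 → {39, 23, 7}
transmit next → 39; now {23, 7}
insert 54 → {54, 23, 7}
transmit next → 54; now {23, 7}
insert 44 → {44, 23, 7}
insert 46 → {46, 44, 23, 7}
transmit next → 46; now {44, 23, 7}
insert 53 → {53, 44, 23, 7}
transmit next → 53; now {44, 23, 7}
transmit next → 44; now {23, 7}
transmit next → 23; now {7}

23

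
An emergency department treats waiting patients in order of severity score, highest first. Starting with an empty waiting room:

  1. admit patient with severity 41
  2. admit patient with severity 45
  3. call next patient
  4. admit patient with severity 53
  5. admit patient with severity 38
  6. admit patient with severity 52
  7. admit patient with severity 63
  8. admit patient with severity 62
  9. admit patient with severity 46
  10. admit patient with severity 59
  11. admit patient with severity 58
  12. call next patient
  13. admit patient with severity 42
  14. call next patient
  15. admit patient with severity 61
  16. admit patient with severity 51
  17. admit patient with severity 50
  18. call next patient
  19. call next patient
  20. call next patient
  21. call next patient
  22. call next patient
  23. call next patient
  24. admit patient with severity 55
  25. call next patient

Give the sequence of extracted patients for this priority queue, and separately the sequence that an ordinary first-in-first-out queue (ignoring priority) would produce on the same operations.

priority queue: 45 → 63 → 62 → 61 → 59 → 58 → 53 → 52 → 51 → 55; FIFO queue: 41 → 45 → 53 → 38 → 52 → 63 → 62 → 46 → 59 → 58

insert 41 → {41}
insert 45 → {45, 41}
call next patient → 45; now {41}
insert 53 → {53, 41}
insert 38 → {53, 41, 38}
insert 52 → {53, 52, 41, 38}
insert 63 → {63, 53, 52, 41, 38}
insert 62 → {63, 62, 53, 52, 41, 38}
insert 46 → {63, 62, 53, 52, 46, 41, 38}
insert 59 → {63, 62, 59, 53, 52, 46, 41, 38}
insert 58 → {63, 62, 59, 58, 53, 52, 46, 41, 38}
call next patient → 63; now {62, 59, 58, 53, 52, 46, 41, 38}
insert 42 → {62, 59, 58, 53, 52, 46, 42, 41, 38}
call next patient → 62; now {59, 58, 53, 52, 46, 42, 41, 38}
insert 61 → {61, 59, 58, 53, 52, 46, 42, 41, 38}
insert 51 → {61, 59, 58, 53, 52, 51, 46, 42, 41, 38}
insert 50 → {61, 59, 58, 53, 52, 51, 50, 46, 42, 41, 38}
call next patient → 61; now {59, 58, 53, 52, 51, 50, 46, 42, 41, 38}
call next patient → 59; now {58, 53, 52, 51, 50, 46, 42, 41, 38}
call next patient → 58; now {53, 52, 51, 50, 46, 42, 41, 38}
call next patient → 53; now {52, 51, 50, 46, 42, 41, 38}
call next patient → 52; now {51, 50, 46, 42, 41, 38}
call next patient → 51; now {50, 46, 42, 41, 38}
insert 55 → {55, 50, 46, 42, 41, 38}
call next patient → 55; now {50, 46, 42, 41, 38}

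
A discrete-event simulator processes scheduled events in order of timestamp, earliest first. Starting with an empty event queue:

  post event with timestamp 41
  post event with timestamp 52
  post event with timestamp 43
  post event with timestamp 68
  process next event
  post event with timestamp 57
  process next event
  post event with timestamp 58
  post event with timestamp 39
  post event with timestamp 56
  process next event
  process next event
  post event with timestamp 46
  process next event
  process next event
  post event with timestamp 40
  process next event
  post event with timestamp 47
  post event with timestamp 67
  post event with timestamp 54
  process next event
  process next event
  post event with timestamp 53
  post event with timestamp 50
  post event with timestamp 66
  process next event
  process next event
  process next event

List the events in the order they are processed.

41 → 43 → 39 → 52 → 46 → 56 → 40 → 47 → 54 → 50 → 53 → 57

insert 41 → {41}
insert 52 → {41, 52}
insert 43 → {41, 43, 52}
insert 68 → {41, 43, 52, 68}
process next event → 41; now {43, 52, 68}
insert 57 → {43, 52, 57, 68}
process next event → 43; now {52, 57, 68}
insert 58 → {52, 57, 58, 68}
insert 39 → {39, 52, 57, 58, 68}
insert 56 → {39, 52, 56, 57, 58, 68}
process next event → 39; now {52, 56, 57, 58, 68}
process next event → 52; now {56, 57, 58, 68}
insert 46 → {46, 56, 57, 58, 68}
process next event → 46; now {56, 57, 58, 68}
process next event → 56; now {57, 58, 68}
insert 40 → {40, 57, 58, 68}
process next event → 40; now {57, 58, 68}
insert 47 → {47, 57, 58, 68}
insert 67 → {47, 57, 58, 67, 68}
insert 54 → {47, 54, 57, 58, 67, 68}
process next event → 47; now {54, 57, 58, 67, 68}
process next event → 54; now {57, 58, 67, 68}
insert 53 → {53, 57, 58, 67, 68}
insert 50 → {50, 53, 57, 58, 67, 68}
insert 66 → {50, 53, 57, 58, 66, 67, 68}
process next event → 50; now {53, 57, 58, 66, 67, 68}
process next event → 53; now {57, 58, 66, 67, 68}
process next event → 57; now {58, 66, 67, 68}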